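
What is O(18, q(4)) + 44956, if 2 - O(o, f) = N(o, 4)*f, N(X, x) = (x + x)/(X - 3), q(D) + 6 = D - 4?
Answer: 224806/5 ≈ 44961.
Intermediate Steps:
q(D) = -10 + D (q(D) = -6 + (D - 4) = -6 + (-4 + D) = -10 + D)
N(X, x) = 2*x/(-3 + X) (N(X, x) = (2*x)/(-3 + X) = 2*x/(-3 + X))
O(o, f) = 2 - 8*f/(-3 + o) (O(o, f) = 2 - 2*4/(-3 + o)*f = 2 - 8/(-3 + o)*f = 2 - 8*f/(-3 + o))
O(18, q(4)) + 44956 = 2*(-3 + 18 - 4*(-10 + 4))/(-3 + 18) + 44956 = 2*(-3 + 18 - 4*(-6))/15 + 44956 = 2*(1/15)*(-3 + 18 + 24) + 44956 = 2*(1/15)*39 + 44956 = 26/5 + 44956 = 224806/5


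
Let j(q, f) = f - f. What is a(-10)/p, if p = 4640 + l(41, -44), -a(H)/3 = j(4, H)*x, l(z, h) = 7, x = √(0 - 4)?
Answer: 0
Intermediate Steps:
x = 2*I (x = √(-4) = 2*I ≈ 2.0*I)
j(q, f) = 0
a(H) = 0 (a(H) = -0*2*I = -3*0 = 0)
p = 4647 (p = 4640 + 7 = 4647)
a(-10)/p = 0/4647 = 0*(1/4647) = 0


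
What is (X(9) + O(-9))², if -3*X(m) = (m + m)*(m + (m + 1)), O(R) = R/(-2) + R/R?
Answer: 47089/4 ≈ 11772.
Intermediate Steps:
O(R) = 1 - R/2 (O(R) = R*(-½) + 1 = -R/2 + 1 = 1 - R/2)
X(m) = -2*m*(1 + 2*m)/3 (X(m) = -(m + m)*(m + (m + 1))/3 = -2*m*(m + (1 + m))/3 = -2*m*(1 + 2*m)/3)
(X(9) + O(-9))² = (-⅔*9*(1 + 2*9) + (1 - ½*(-9)))² = (-⅔*9*(1 + 18) + (1 + 9/2))² = (-⅔*9*19 + 11/2)² = (-114 + 11/2)² = (-217/2)² = 47089/4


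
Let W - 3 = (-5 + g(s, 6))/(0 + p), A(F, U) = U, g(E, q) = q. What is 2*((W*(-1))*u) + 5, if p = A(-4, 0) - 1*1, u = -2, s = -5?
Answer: 13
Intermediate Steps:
p = -1 (p = 0 - 1*1 = 0 - 1 = -1)
W = 2 (W = 3 + (-5 + 6)/(0 - 1) = 3 + 1/(-1) = 3 + 1*(-1) = 3 - 1 = 2)
2*((W*(-1))*u) + 5 = 2*((2*(-1))*(-2)) + 5 = 2*(-2*(-2)) + 5 = 2*4 + 5 = 8 + 5 = 13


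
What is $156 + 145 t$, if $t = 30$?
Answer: $4506$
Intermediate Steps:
$156 + 145 t = 156 + 145 \cdot 30 = 156 + 4350 = 4506$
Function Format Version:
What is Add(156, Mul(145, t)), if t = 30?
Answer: 4506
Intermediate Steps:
Add(156, Mul(145, t)) = Add(156, Mul(145, 30)) = Add(156, 4350) = 4506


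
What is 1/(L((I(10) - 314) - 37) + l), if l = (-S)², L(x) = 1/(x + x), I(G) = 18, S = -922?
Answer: 666/566155943 ≈ 1.1764e-6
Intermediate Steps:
L(x) = 1/(2*x)
l = 850084 (l = (-1*(-922))² = 922² = 850084)
1/(L((I(10) - 314) - 37) + l) = 1/(1/(2*((18 - 314) - 37)) + 850084) = 1/(1/(2*(-296 - 37)) + 850084) = 1/((½)/(-333) + 850084) = 1/((½)*(-1/333) + 850084) = 1/(-1/666 + 850084) = 1/(566155943/666) = 666/566155943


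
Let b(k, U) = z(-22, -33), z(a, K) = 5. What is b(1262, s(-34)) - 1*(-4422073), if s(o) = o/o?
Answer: 4422078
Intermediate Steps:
s(o) = 1
b(k, U) = 5
b(1262, s(-34)) - 1*(-4422073) = 5 - 1*(-4422073) = 5 + 4422073 = 4422078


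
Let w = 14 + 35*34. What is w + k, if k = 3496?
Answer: 4700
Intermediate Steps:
w = 1204 (w = 14 + 1190 = 1204)
w + k = 1204 + 3496 = 4700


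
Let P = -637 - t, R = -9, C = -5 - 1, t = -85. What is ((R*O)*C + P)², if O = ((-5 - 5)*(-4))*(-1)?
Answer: 7354944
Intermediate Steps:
C = -6
O = -40 (O = -10*(-4)*(-1) = 40*(-1) = -40)
P = -552 (P = -637 - 1*(-85) = -637 + 85 = -552)
((R*O)*C + P)² = (-9*(-40)*(-6) - 552)² = (360*(-6) - 552)² = (-2160 - 552)² = (-2712)² = 7354944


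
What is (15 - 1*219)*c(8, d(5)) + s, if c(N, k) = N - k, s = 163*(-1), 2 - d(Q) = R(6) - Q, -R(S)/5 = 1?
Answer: 653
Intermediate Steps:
R(S) = -5 (R(S) = -5*1 = -5)
d(Q) = 7 + Q (d(Q) = 2 - (-5 - Q) = 2 + (5 + Q) = 7 + Q)
s = -163
(15 - 1*219)*c(8, d(5)) + s = (15 - 1*219)*(8 - (7 + 5)) - 163 = (15 - 219)*(8 - 1*12) - 163 = -204*(8 - 12) - 163 = -204*(-4) - 163 = 816 - 163 = 653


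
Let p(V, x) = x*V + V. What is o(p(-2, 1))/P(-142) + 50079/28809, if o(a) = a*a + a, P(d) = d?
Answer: 1127585/681813 ≈ 1.6538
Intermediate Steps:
p(V, x) = V + V*x (p(V, x) = V*x + V = V + V*x)
o(a) = a + a**2 (o(a) = a**2 + a = a + a**2)
o(p(-2, 1))/P(-142) + 50079/28809 = ((-2*(1 + 1))*(1 - 2*(1 + 1)))/(-142) + 50079/28809 = ((-2*2)*(1 - 2*2))*(-1/142) + 50079*(1/28809) = -4*(1 - 4)*(-1/142) + 16693/9603 = -4*(-3)*(-1/142) + 16693/9603 = 12*(-1/142) + 16693/9603 = -6/71 + 16693/9603 = 1127585/681813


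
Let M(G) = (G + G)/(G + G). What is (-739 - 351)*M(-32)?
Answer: -1090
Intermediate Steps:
M(G) = 1 (M(G) = (2*G)/((2*G)) = (2*G)*(1/(2*G)) = 1)
(-739 - 351)*M(-32) = (-739 - 351)*1 = -1090*1 = -1090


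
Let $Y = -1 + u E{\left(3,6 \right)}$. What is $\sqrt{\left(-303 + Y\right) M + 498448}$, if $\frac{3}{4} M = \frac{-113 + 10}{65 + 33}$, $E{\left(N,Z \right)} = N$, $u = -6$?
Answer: $\frac{2 \sqrt{55003641}}{21} \approx 706.33$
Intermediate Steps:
$Y = -19$ ($Y = -1 - 18 = -19$)
$M = - \frac{206}{147}$ ($M = \frac{4 \frac{-113 + 10}{65 + 33}}{3} = \frac{4 \left(- \frac{103}{98}\right)}{3} = \frac{4 \left(\left(-103\right) \frac{1}{98}\right)}{3} = \frac{4}{3} \left(- \frac{103}{98}\right) = - \frac{206}{147} \approx -1.4014$)
$\sqrt{\left(-303 + Y\right) M + 498448} = \sqrt{\left(-303 - 19\right) \left(- \frac{206}{147}\right) + 498448} = \sqrt{\left(-322\right) \left(- \frac{206}{147}\right) + 498448} = \sqrt{\frac{9476}{21} + 498448} = \sqrt{\frac{10476884}{21}} = \frac{2 \sqrt{55003641}}{21}$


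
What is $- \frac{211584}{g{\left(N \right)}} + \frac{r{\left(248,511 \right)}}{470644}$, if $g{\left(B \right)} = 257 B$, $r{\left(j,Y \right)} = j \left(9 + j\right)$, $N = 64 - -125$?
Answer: $- \frac{8040407614}{1905049251} \approx -4.2206$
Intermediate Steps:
$N = 189$ ($N = 64 + 125 = 189$)
$- \frac{211584}{g{\left(N \right)}} + \frac{r{\left(248,511 \right)}}{470644} = - \frac{211584}{257 \cdot 189} + \frac{248 \left(9 + 248\right)}{470644} = - \frac{211584}{48573} + 248 \cdot 257 \cdot \frac{1}{470644} = \left(-211584\right) \frac{1}{48573} + 63736 \cdot \frac{1}{470644} = - \frac{70528}{16191} + \frac{15934}{117661} = - \frac{8040407614}{1905049251}$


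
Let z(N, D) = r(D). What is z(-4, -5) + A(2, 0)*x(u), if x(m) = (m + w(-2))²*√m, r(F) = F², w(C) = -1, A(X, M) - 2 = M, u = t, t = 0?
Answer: 25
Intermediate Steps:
u = 0
A(X, M) = 2 + M
z(N, D) = D²
x(m) = √m*(-1 + m)² (x(m) = (m - 1)²*√m = (-1 + m)²*√m = √m*(-1 + m)²)
z(-4, -5) + A(2, 0)*x(u) = (-5)² + (2 + 0)*(√0*(-1 + 0)²) = 25 + 2*(0*(-1)²) = 25 + 2*(0*1) = 25 + 2*0 = 25 + 0 = 25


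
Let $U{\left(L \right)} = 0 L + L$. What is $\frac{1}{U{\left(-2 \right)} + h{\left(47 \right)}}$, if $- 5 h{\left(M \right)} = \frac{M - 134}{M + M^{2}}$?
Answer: $- \frac{3760}{7491} \approx -0.50194$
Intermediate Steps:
$U{\left(L \right)} = L$ ($U{\left(L \right)} = 0 + L = L$)
$h{\left(M \right)} = - \frac{-134 + M}{5 \left(M + M^{2}\right)}$ ($h{\left(M \right)} = - \frac{\left(M - 134\right) \frac{1}{M + M^{2}}}{5} = - \frac{\left(-134 + M\right) \frac{1}{M + M^{2}}}{5} = - \frac{\frac{1}{M + M^{2}} \left(-134 + M\right)}{5} = - \frac{-134 + M}{5 \left(M + M^{2}\right)}$)
$\frac{1}{U{\left(-2 \right)} + h{\left(47 \right)}} = \frac{1}{-2 + \frac{134 - 47}{5 \cdot 47 \left(1 + 47\right)}} = \frac{1}{-2 + \frac{1}{5} \cdot \frac{1}{47} \cdot \frac{1}{48} \left(134 - 47\right)} = \frac{1}{-2 + \frac{1}{5} \cdot \frac{1}{47} \cdot \frac{1}{48} \cdot 87} = \frac{1}{-2 + \frac{29}{3760}} = \frac{1}{- \frac{7491}{3760}} = - \frac{3760}{7491}$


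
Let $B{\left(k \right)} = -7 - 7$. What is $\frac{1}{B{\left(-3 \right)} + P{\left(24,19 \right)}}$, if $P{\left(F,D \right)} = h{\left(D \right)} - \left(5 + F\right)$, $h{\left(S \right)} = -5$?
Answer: $- \frac{1}{48} \approx -0.020833$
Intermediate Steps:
$B{\left(k \right)} = -14$
$P{\left(F,D \right)} = -10 - F$ ($P{\left(F,D \right)} = -5 - \left(5 + F\right) = -10 - F$)
$\frac{1}{B{\left(-3 \right)} + P{\left(24,19 \right)}} = \frac{1}{-14 - 34} = \frac{1}{-48} = - \frac{1}{48}$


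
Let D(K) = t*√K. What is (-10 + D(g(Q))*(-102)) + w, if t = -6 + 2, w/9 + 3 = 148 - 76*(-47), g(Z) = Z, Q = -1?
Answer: 33443 + 408*I ≈ 33443.0 + 408.0*I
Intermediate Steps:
w = 33453 (w = -27 + 9*(148 - 76*(-47)) = -27 + 9*(148 + 3572) = -27 + 9*3720 = -27 + 33480 = 33453)
t = -4
D(K) = -4*√K
(-10 + D(g(Q))*(-102)) + w = (-10 - 4*I*(-102)) + 33453 = (-10 + 408*I) + 33453 = 33443 + 408*I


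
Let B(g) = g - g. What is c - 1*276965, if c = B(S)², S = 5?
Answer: -276965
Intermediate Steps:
B(g) = 0
c = 0 (c = 0² = 0)
c - 1*276965 = 0 - 1*276965 = 0 - 276965 = -276965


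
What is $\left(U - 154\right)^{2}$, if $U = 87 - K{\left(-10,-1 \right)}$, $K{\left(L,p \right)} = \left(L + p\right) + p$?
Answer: $3025$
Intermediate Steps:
$K{\left(L,p \right)} = L + 2 p$
$U = 99$ ($U = 87 - \left(-10 + 2 \left(-1\right)\right) = 87 - \left(-10 - 2\right) = 87 - -12 = 87 + 12 = 99$)
$\left(U - 154\right)^{2} = \left(99 - 154\right)^{2} = \left(-55\right)^{2} = 3025$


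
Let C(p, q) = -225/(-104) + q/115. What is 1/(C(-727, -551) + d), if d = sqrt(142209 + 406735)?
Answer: 375890840/78520840288359 + 572166400*sqrt(34309)/78520840288359 ≈ 0.0013545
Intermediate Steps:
C(p, q) = 225/104 + q/115 (C(p, q) = -225*(-1/104) + q*(1/115) = 225/104 + q/115)
d = 4*sqrt(34309) (d = sqrt(548944) = 4*sqrt(34309) ≈ 740.91)
1/(C(-727, -551) + d) = 1/((225/104 + (1/115)*(-551)) + 4*sqrt(34309)) = 1/((225/104 - 551/115) + 4*sqrt(34309)) = 1/(-31429/11960 + 4*sqrt(34309))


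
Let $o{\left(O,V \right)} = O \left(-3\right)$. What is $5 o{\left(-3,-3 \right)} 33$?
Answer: $1485$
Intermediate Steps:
$o{\left(O,V \right)} = - 3 O$
$5 o{\left(-3,-3 \right)} 33 = 5 \left(\left(-3\right) \left(-3\right)\right) 33 = 5 \cdot 9 \cdot 33 = 45 \cdot 33 = 1485$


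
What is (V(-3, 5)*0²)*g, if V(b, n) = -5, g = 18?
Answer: 0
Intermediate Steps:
(V(-3, 5)*0²)*g = -5*0²*18 = -5*0*18 = 0*18 = 0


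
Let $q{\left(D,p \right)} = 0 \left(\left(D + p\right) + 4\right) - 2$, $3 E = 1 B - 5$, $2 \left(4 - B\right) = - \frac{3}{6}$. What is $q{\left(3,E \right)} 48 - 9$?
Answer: $-105$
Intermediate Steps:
$B = \frac{17}{4}$ ($B = 4 - \frac{\left(-3\right) \frac{1}{6}}{2} = 4 - - \frac{1}{4} = 4 + \frac{1}{4} = \frac{17}{4} \approx 4.25$)
$E = - \frac{1}{4}$ ($E = \frac{1 \cdot \frac{17}{4} - 5}{3} = \frac{\frac{17}{4} - 5}{3} = \frac{1}{3} \left(- \frac{3}{4}\right) = - \frac{1}{4} \approx -0.25$)
$q{\left(D,p \right)} = -2$ ($q{\left(D,p \right)} = 0 \left(4 + D + p\right) - 2 = 0 - 2 = -2$)
$q{\left(3,E \right)} 48 - 9 = \left(-2\right) 48 - 9 = -96 - 9 = -105$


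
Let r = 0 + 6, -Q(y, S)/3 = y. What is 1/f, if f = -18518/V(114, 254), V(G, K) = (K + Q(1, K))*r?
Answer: -753/9259 ≈ -0.081326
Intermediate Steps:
Q(y, S) = -3*y
r = 6
V(G, K) = -18 + 6*K (V(G, K) = (K - 3*1)*6 = (K - 3)*6 = (-3 + K)*6 = -18 + 6*K)
f = -9259/753 (f = -18518/(-18 + 6*254) = -18518/(-18 + 1524) = -18518/1506 = -18518*1/1506 = -9259/753 ≈ -12.296)
1/f = 1/(-9259/753) = -753/9259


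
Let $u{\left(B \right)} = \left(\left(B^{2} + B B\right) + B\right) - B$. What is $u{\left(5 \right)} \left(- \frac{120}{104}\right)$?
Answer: $- \frac{750}{13} \approx -57.692$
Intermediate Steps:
$u{\left(B \right)} = 2 B^{2}$ ($u{\left(B \right)} = \left(\left(B^{2} + B^{2}\right) + B\right) - B = \left(2 B^{2} + B\right) - B = \left(B + 2 B^{2}\right) - B = 2 B^{2}$)
$u{\left(5 \right)} \left(- \frac{120}{104}\right) = 2 \cdot 5^{2} \left(- \frac{120}{104}\right) = 2 \cdot 25 \left(\left(-120\right) \frac{1}{104}\right) = 50 \left(- \frac{15}{13}\right) = - \frac{750}{13}$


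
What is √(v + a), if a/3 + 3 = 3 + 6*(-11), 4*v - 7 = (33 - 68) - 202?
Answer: I*√1022/2 ≈ 15.984*I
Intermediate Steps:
v = -115/2 (v = 7/4 + ((33 - 68) - 202)/4 = 7/4 + (-35 - 202)/4 = 7/4 + (¼)*(-237) = 7/4 - 237/4 = -115/2 ≈ -57.500)
a = -198 (a = -9 + 3*(3 + 6*(-11)) = -9 + 3*(3 - 66) = -9 + 3*(-63) = -9 - 189 = -198)
√(v + a) = √(-115/2 - 198) = √(-511/2) = I*√1022/2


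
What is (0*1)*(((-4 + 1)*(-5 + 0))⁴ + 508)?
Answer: 0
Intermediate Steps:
(0*1)*(((-4 + 1)*(-5 + 0))⁴ + 508) = 0*((-3*(-5))⁴ + 508) = 0*(15⁴ + 508) = 0*(50625 + 508) = 0*51133 = 0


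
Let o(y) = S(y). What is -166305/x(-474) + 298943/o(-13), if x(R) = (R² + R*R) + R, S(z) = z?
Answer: -44730365973/1945138 ≈ -22996.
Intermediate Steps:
o(y) = y
x(R) = R + 2*R² (x(R) = (R² + R²) + R = 2*R² + R = R + 2*R²)
-166305/x(-474) + 298943/o(-13) = -166305*(-1/(474*(1 + 2*(-474)))) + 298943/(-13) = -166305*(-1/(474*(1 - 948))) + 298943*(-1/13) = -166305/((-474*(-947))) - 298943/13 = -166305/448878 - 298943/13 = -166305*1/448878 - 298943/13 = -55435/149626 - 298943/13 = -44730365973/1945138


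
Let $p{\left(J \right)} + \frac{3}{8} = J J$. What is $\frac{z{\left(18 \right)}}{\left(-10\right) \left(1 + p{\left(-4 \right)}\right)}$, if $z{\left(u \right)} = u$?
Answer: $- \frac{72}{665} \approx -0.10827$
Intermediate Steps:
$p{\left(J \right)} = - \frac{3}{8} + J^{2}$ ($p{\left(J \right)} = - \frac{3}{8} + J J = - \frac{3}{8} + J^{2}$)
$\frac{z{\left(18 \right)}}{\left(-10\right) \left(1 + p{\left(-4 \right)}\right)} = \frac{18}{\left(-10\right) \left(1 - \left(\frac{3}{8} - \left(-4\right)^{2}\right)\right)} = \frac{18}{\left(-10\right) \left(1 + \left(- \frac{3}{8} + 16\right)\right)} = \frac{18}{\left(-10\right) \left(1 + \frac{125}{8}\right)} = \frac{18}{\left(-10\right) \frac{133}{8}} = \frac{18}{- \frac{665}{4}} = 18 \left(- \frac{4}{665}\right) = - \frac{72}{665}$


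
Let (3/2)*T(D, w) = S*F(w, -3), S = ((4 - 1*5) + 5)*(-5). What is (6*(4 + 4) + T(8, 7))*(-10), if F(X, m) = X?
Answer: 1360/3 ≈ 453.33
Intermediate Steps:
S = -20 (S = ((4 - 5) + 5)*(-5) = (-1 + 5)*(-5) = 4*(-5) = -20)
T(D, w) = -40*w/3 (T(D, w) = 2*(-20*w)/3 = -40*w/3)
(6*(4 + 4) + T(8, 7))*(-10) = (6*(4 + 4) - 40/3*7)*(-10) = (6*8 - 280/3)*(-10) = (48 - 280/3)*(-10) = -136/3*(-10) = 1360/3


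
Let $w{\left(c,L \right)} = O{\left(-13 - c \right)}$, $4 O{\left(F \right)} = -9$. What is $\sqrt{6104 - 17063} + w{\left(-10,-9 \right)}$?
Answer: $- \frac{9}{4} + i \sqrt{10959} \approx -2.25 + 104.69 i$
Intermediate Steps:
$O{\left(F \right)} = - \frac{9}{4}$ ($O{\left(F \right)} = \frac{1}{4} \left(-9\right) = - \frac{9}{4}$)
$w{\left(c,L \right)} = - \frac{9}{4}$
$\sqrt{6104 - 17063} + w{\left(-10,-9 \right)} = \sqrt{6104 - 17063} - \frac{9}{4} = \sqrt{-10959} - \frac{9}{4} = i \sqrt{10959} - \frac{9}{4} = - \frac{9}{4} + i \sqrt{10959}$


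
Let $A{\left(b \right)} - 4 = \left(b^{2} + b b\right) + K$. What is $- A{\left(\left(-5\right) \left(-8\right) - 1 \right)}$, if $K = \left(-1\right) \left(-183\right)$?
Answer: $-3229$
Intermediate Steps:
$K = 183$
$A{\left(b \right)} = 187 + 2 b^{2}$ ($A{\left(b \right)} = 4 + \left(\left(b^{2} + b b\right) + 183\right) = 4 + \left(\left(b^{2} + b^{2}\right) + 183\right) = 4 + \left(2 b^{2} + 183\right) = 4 + \left(183 + 2 b^{2}\right) = 187 + 2 b^{2}$)
$- A{\left(\left(-5\right) \left(-8\right) - 1 \right)} = - (187 + 2 \left(\left(-5\right) \left(-8\right) - 1\right)^{2}) = - (187 + 2 \left(40 - 1\right)^{2}) = - (187 + 2 \cdot 39^{2}) = - (187 + 2 \cdot 1521) = - (187 + 3042) = \left(-1\right) 3229 = -3229$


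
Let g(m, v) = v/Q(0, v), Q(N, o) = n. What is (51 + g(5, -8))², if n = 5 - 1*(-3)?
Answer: 2500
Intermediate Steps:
n = 8 (n = 5 + 3 = 8)
Q(N, o) = 8
g(m, v) = v/8
(51 + g(5, -8))² = (51 + (⅛)*(-8))² = (51 - 1)² = 50² = 2500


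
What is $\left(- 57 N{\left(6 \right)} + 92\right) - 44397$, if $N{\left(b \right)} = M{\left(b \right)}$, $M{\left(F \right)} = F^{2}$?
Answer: $-46357$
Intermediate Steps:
$N{\left(b \right)} = b^{2}$
$\left(- 57 N{\left(6 \right)} + 92\right) - 44397 = \left(- 57 \cdot 6^{2} + 92\right) - 44397 = \left(\left(-57\right) 36 + 92\right) - 44397 = \left(-2052 + 92\right) - 44397 = -1960 - 44397 = -46357$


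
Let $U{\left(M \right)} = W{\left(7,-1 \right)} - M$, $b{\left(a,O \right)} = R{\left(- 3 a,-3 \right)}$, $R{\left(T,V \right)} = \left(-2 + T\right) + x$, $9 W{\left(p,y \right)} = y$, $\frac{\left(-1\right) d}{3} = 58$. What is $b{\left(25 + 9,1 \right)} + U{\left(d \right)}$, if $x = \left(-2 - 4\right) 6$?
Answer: $\frac{305}{9} \approx 33.889$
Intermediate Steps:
$d = -174$ ($d = \left(-3\right) 58 = -174$)
$W{\left(p,y \right)} = \frac{y}{9}$
$x = -36$ ($x = \left(-6\right) 6 = -36$)
$R{\left(T,V \right)} = -38 + T$ ($R{\left(T,V \right)} = \left(-2 + T\right) - 36 = -38 + T$)
$b{\left(a,O \right)} = -38 - 3 a$
$U{\left(M \right)} = - \frac{1}{9} - M$ ($U{\left(M \right)} = \frac{1}{9} \left(-1\right) - M = - \frac{1}{9} - M$)
$b{\left(25 + 9,1 \right)} + U{\left(d \right)} = \left(-38 - 3 \left(25 + 9\right)\right) - - \frac{1565}{9} = \left(-38 - 102\right) + \left(- \frac{1}{9} + 174\right) = \left(-38 - 102\right) + \frac{1565}{9} = -140 + \frac{1565}{9} = \frac{305}{9}$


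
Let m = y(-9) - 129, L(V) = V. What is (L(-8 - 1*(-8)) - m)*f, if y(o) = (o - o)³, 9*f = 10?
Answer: 430/3 ≈ 143.33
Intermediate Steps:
f = 10/9 (f = (⅑)*10 = 10/9 ≈ 1.1111)
y(o) = 0 (y(o) = 0³ = 0)
m = -129 (m = 0 - 129 = -129)
(L(-8 - 1*(-8)) - m)*f = ((-8 - 1*(-8)) - 1*(-129))*(10/9) = ((-8 + 8) + 129)*(10/9) = (0 + 129)*(10/9) = 129*(10/9) = 430/3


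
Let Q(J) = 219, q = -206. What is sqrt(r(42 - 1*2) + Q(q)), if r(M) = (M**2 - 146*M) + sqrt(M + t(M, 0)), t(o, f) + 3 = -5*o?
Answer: sqrt(-4021 + I*sqrt(163)) ≈ 0.1007 + 63.411*I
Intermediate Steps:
t(o, f) = -3 - 5*o
r(M) = M**2 + sqrt(-3 - 4*M) - 146*M (r(M) = (M**2 - 146*M) + sqrt(M + (-3 - 5*M)) = (M**2 - 146*M) + sqrt(-3 - 4*M) = M**2 + sqrt(-3 - 4*M) - 146*M)
sqrt(r(42 - 1*2) + Q(q)) = sqrt(((42 - 1*2)**2 + sqrt(-3 - 4*(42 - 1*2)) - 146*(42 - 1*2)) + 219) = sqrt(((42 - 2)**2 + sqrt(-3 - 4*(42 - 2)) - 146*(42 - 2)) + 219) = sqrt((40**2 + sqrt(-3 - 4*40) - 146*40) + 219) = sqrt((1600 + sqrt(-3 - 160) - 5840) + 219) = sqrt((1600 + sqrt(-163) - 5840) + 219) = sqrt((1600 + I*sqrt(163) - 5840) + 219) = sqrt((-4240 + I*sqrt(163)) + 219) = sqrt(-4021 + I*sqrt(163))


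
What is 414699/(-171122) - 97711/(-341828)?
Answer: -62517614015/29247145508 ≈ -2.1376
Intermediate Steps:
414699/(-171122) - 97711/(-341828) = 414699*(-1/171122) - 97711*(-1/341828) = -414699/171122 + 97711/341828 = -62517614015/29247145508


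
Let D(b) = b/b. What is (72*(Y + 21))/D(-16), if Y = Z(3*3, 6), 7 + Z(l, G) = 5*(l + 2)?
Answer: 4968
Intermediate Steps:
D(b) = 1
Z(l, G) = 3 + 5*l (Z(l, G) = -7 + 5*(l + 2) = -7 + 5*(2 + l) = -7 + (10 + 5*l) = 3 + 5*l)
Y = 48 (Y = 3 + 5*(3*3) = 3 + 5*9 = 3 + 45 = 48)
(72*(Y + 21))/D(-16) = (72*(48 + 21))/1 = (72*69)*1 = 4968*1 = 4968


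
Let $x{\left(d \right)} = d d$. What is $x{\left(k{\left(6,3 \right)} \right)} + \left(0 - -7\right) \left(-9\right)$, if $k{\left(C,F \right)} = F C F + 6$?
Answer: $3537$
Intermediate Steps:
$k{\left(C,F \right)} = 6 + C F^{2}$ ($k{\left(C,F \right)} = C F F + 6 = C F^{2} + 6 = 6 + C F^{2}$)
$x{\left(d \right)} = d^{2}$
$x{\left(k{\left(6,3 \right)} \right)} + \left(0 - -7\right) \left(-9\right) = \left(6 + 6 \cdot 3^{2}\right)^{2} + \left(0 - -7\right) \left(-9\right) = \left(6 + 6 \cdot 9\right)^{2} + \left(0 + 7\right) \left(-9\right) = \left(6 + 54\right)^{2} + 7 \left(-9\right) = 60^{2} - 63 = 3600 - 63 = 3537$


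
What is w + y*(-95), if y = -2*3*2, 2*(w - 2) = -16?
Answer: 1134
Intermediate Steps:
w = -6 (w = 2 + (1/2)*(-16) = 2 - 8 = -6)
y = -12 (y = -6*2 = -12)
w + y*(-95) = -6 - 12*(-95) = -6 + 1140 = 1134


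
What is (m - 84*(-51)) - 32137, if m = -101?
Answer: -27954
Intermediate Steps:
(m - 84*(-51)) - 32137 = (-101 - 84*(-51)) - 32137 = (-101 + 4284) - 32137 = 4183 - 32137 = -27954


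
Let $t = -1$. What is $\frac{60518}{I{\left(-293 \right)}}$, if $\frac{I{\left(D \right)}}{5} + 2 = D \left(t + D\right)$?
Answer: $\frac{30259}{215350} \approx 0.14051$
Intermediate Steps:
$I{\left(D \right)} = -10 + 5 D \left(-1 + D\right)$
$\frac{60518}{I{\left(-293 \right)}} = \frac{60518}{-10 - -1465 + 5 \left(-293\right)^{2}} = \frac{60518}{-10 + 1465 + 5 \cdot 85849} = \frac{60518}{-10 + 1465 + 429245} = \frac{60518}{430700} = 60518 \cdot \frac{1}{430700} = \frac{30259}{215350}$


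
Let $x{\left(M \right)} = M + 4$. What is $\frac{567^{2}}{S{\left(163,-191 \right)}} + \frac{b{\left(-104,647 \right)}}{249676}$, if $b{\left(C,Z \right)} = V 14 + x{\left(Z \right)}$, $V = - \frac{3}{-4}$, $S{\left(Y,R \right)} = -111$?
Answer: $- \frac{206610075}{71336} \approx -2896.3$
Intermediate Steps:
$x{\left(M \right)} = 4 + M$
$V = \frac{3}{4}$ ($V = \left(-3\right) \left(- \frac{1}{4}\right) = \frac{3}{4} \approx 0.75$)
$b{\left(C,Z \right)} = \frac{29}{2} + Z$ ($b{\left(C,Z \right)} = \frac{3}{4} \cdot 14 + \left(4 + Z\right) = \frac{21}{2} + \left(4 + Z\right) = \frac{29}{2} + Z$)
$\frac{567^{2}}{S{\left(163,-191 \right)}} + \frac{b{\left(-104,647 \right)}}{249676} = \frac{567^{2}}{-111} + \frac{\frac{29}{2} + 647}{249676} = 321489 \left(- \frac{1}{111}\right) + \frac{1323}{2} \cdot \frac{1}{249676} = - \frac{107163}{37} + \frac{189}{71336} = - \frac{206610075}{71336}$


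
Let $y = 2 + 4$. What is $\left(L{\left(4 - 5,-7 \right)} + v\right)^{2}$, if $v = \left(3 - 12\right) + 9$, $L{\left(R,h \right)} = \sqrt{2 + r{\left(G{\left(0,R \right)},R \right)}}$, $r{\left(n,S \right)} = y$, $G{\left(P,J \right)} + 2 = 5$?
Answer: $8$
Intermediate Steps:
$y = 6$
$G{\left(P,J \right)} = 3$ ($G{\left(P,J \right)} = -2 + 5 = 3$)
$r{\left(n,S \right)} = 6$
$L{\left(R,h \right)} = 2 \sqrt{2}$ ($L{\left(R,h \right)} = \sqrt{2 + 6} = \sqrt{8} = 2 \sqrt{2}$)
$v = 0$ ($v = -9 + 9 = 0$)
$\left(L{\left(4 - 5,-7 \right)} + v\right)^{2} = \left(2 \sqrt{2} + 0\right)^{2} = \left(2 \sqrt{2}\right)^{2} = 8$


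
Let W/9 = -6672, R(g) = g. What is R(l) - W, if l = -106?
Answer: 59942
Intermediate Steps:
W = -60048 (W = 9*(-6672) = -60048)
R(l) - W = -106 - 1*(-60048) = -106 + 60048 = 59942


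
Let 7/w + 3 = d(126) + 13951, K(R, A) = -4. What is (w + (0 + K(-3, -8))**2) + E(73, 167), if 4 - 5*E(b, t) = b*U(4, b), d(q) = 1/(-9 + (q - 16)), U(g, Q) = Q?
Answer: -1477776994/1408749 ≈ -1049.0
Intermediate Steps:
d(q) = 1/(-25 + q) (d(q) = 1/(-9 + (-16 + q)) = 1/(-25 + q))
E(b, t) = 4/5 - b**2/5 (E(b, t) = 4/5 - b*b/5 = 4/5 - b**2/5)
w = 707/1408749 (w = 7/(-3 + (1/(-25 + 126) + 13951)) = 7/(-3 + (1/101 + 13951)) = 7/(-3 + 1409052/101) = 7/(1408749/101) = 7*(101/1408749) = 707/1408749 ≈ 0.00050186)
(w + (0 + K(-3, -8))**2) + E(73, 167) = (707/1408749 + (0 - 4)**2) + (4/5 - 1/5*73**2) = (707/1408749 + (-4)**2) + (4/5 - 1/5*5329) = (707/1408749 + 16) + (4/5 - 5329/5) = 22540691/1408749 - 1065 = -1477776994/1408749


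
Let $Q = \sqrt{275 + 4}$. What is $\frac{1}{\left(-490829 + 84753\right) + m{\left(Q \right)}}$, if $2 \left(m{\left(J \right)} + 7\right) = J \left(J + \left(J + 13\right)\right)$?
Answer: $- \frac{541072}{219569166171} - \frac{26 \sqrt{31}}{219569166171} \approx -2.4649 \cdot 10^{-6}$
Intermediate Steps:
$Q = 3 \sqrt{31}$ ($Q = \sqrt{279} = 3 \sqrt{31} \approx 16.703$)
$m{\left(J \right)} = -7 + \frac{J \left(13 + 2 J\right)}{2}$ ($m{\left(J \right)} = -7 + \frac{J \left(J + \left(J + 13\right)\right)}{2} = -7 + \frac{J \left(J + \left(13 + J\right)\right)}{2} = -7 + \frac{J \left(13 + 2 J\right)}{2}$)
$\frac{1}{\left(-490829 + 84753\right) + m{\left(Q \right)}} = \frac{1}{\left(-490829 + 84753\right) + \left(-7 + \left(3 \sqrt{31}\right)^{2} + \frac{13 \cdot 3 \sqrt{31}}{2}\right)} = \frac{1}{-406076 + \left(-7 + 279 + \frac{39 \sqrt{31}}{2}\right)} = \frac{1}{-406076 + \left(272 + \frac{39 \sqrt{31}}{2}\right)} = \frac{1}{-405804 + \frac{39 \sqrt{31}}{2}}$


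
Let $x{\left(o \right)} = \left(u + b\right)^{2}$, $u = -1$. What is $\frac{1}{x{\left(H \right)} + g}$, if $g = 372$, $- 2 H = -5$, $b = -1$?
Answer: $\frac{1}{376} \approx 0.0026596$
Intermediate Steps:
$H = \frac{5}{2}$ ($H = \left(- \frac{1}{2}\right) \left(-5\right) = \frac{5}{2} \approx 2.5$)
$x{\left(o \right)} = 4$ ($x{\left(o \right)} = \left(-1 - 1\right)^{2} = \left(-2\right)^{2} = 4$)
$\frac{1}{x{\left(H \right)} + g} = \frac{1}{4 + 372} = \frac{1}{376}$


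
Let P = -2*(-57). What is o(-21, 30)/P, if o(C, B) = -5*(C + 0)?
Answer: 35/38 ≈ 0.92105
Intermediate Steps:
P = 114
o(C, B) = -5*C
o(-21, 30)/P = -5*(-21)/114 = 105*(1/114) = 35/38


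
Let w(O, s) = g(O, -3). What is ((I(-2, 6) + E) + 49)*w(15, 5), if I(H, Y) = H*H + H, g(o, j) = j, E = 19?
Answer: -210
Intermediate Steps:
w(O, s) = -3
I(H, Y) = H + H**2 (I(H, Y) = H**2 + H = H + H**2)
((I(-2, 6) + E) + 49)*w(15, 5) = ((-2*(1 - 2) + 19) + 49)*(-3) = ((-2*(-1) + 19) + 49)*(-3) = ((2 + 19) + 49)*(-3) = (21 + 49)*(-3) = 70*(-3) = -210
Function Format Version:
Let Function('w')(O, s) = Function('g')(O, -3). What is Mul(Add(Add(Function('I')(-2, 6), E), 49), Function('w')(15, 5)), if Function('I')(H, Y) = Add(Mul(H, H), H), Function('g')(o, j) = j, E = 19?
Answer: -210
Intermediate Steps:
Function('w')(O, s) = -3
Function('I')(H, Y) = Add(H, Pow(H, 2)) (Function('I')(H, Y) = Add(Pow(H, 2), H) = Add(H, Pow(H, 2)))
Mul(Add(Add(Function('I')(-2, 6), E), 49), Function('w')(15, 5)) = Mul(Add(Add(Mul(-2, Add(1, -2)), 19), 49), -3) = Mul(Add(Add(Mul(-2, -1), 19), 49), -3) = Mul(Add(Add(2, 19), 49), -3) = Mul(Add(21, 49), -3) = Mul(70, -3) = -210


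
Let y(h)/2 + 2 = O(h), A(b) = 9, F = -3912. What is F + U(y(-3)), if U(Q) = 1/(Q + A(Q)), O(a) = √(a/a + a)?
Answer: (-7824*√2 + 19559*I)/(-5*I + 2*√2) ≈ -3911.8 - 0.085711*I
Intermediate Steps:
O(a) = √(1 + a)
y(h) = -4 + 2*√(1 + h)
U(Q) = 1/(9 + Q) (U(Q) = 1/(Q + 9) = 1/(9 + Q))
F + U(y(-3)) = -3912 + 1/(9 + (-4 + 2*√(1 - 3))) = -3912 + 1/(9 + (-4 + 2*√(-2))) = -3912 + 1/(9 + (-4 + 2*(I*√2))) = -3912 + 1/(9 + (-4 + 2*I*√2)) = -3912 + 1/(5 + 2*I*√2)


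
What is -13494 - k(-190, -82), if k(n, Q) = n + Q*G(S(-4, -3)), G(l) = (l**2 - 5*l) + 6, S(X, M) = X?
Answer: -9860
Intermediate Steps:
G(l) = 6 + l**2 - 5*l
k(n, Q) = n + 42*Q (k(n, Q) = n + Q*(6 + (-4)**2 - 5*(-4)) = n + Q*(6 + 16 + 20) = n + Q*42 = n + 42*Q)
-13494 - k(-190, -82) = -13494 - (-190 + 42*(-82)) = -13494 - (-190 - 3444) = -13494 - 1*(-3634) = -13494 + 3634 = -9860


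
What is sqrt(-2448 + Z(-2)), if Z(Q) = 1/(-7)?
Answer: I*sqrt(119959)/7 ≈ 49.479*I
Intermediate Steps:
Z(Q) = -1/7
sqrt(-2448 + Z(-2)) = sqrt(-2448 - 1/7) = sqrt(-17137/7) = I*sqrt(119959)/7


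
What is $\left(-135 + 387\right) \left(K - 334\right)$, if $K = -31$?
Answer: $-91980$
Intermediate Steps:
$\left(-135 + 387\right) \left(K - 334\right) = \left(-135 + 387\right) \left(-31 - 334\right) = 252 \left(-365\right) = -91980$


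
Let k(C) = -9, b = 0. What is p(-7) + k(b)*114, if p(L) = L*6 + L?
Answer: -1075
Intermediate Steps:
p(L) = 7*L (p(L) = 6*L + L = 7*L)
p(-7) + k(b)*114 = 7*(-7) - 9*114 = -49 - 1026 = -1075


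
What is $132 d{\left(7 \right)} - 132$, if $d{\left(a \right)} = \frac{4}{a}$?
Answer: $- \frac{396}{7} \approx -56.571$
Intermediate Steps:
$132 d{\left(7 \right)} - 132 = 132 \cdot \frac{4}{7} - 132 = \frac{528}{7} - 132 = - \frac{396}{7}$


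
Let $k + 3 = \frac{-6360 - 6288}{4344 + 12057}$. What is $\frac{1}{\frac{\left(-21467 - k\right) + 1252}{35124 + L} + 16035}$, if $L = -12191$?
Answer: $\frac{125374711}{2010272996097} \approx 6.2367 \cdot 10^{-5}$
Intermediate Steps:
$k = - \frac{20617}{5467}$ ($k = -3 + \frac{-6360 - 6288}{4344 + 12057} = -3 - \frac{12648}{16401} = -3 - \frac{4216}{5467} = - \frac{20617}{5467} \approx -3.7712$)
$\frac{1}{\frac{\left(-21467 - k\right) + 1252}{35124 + L} + 16035} = \frac{1}{\frac{\left(-21467 - - \frac{20617}{5467}\right) + 1252}{35124 - 12191} + 16035} = \frac{1}{\frac{\left(-21467 + \frac{20617}{5467}\right) + 1252}{22933} + 16035} = \frac{1}{\left(- \frac{117339472}{5467} + 1252\right) \frac{1}{22933} + 16035} = \frac{1}{\left(- \frac{110494788}{5467}\right) \frac{1}{22933} + 16035} = \frac{1}{- \frac{110494788}{125374711} + 16035} = \frac{1}{\frac{2010272996097}{125374711}} = \frac{125374711}{2010272996097}$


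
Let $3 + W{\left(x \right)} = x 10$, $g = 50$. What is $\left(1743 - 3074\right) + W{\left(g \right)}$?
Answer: $-834$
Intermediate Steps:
$W{\left(x \right)} = -3 + 10 x$ ($W{\left(x \right)} = -3 + x 10 = -3 + 10 x$)
$\left(1743 - 3074\right) + W{\left(g \right)} = \left(1743 - 3074\right) + \left(-3 + 10 \cdot 50\right) = -1331 + \left(-3 + 500\right) = -1331 + 497 = -834$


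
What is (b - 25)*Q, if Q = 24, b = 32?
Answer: 168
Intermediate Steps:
(b - 25)*Q = (32 - 25)*24 = 7*24 = 168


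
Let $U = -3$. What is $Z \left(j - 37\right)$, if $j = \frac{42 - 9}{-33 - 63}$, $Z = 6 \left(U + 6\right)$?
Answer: $- \frac{10755}{16} \approx -672.19$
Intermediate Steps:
$Z = 18$ ($Z = 6 \left(-3 + 6\right) = 6 \cdot 3 = 18$)
$j = - \frac{11}{32}$ ($j = \frac{33}{-96} = 33 \left(- \frac{1}{96}\right) = - \frac{11}{32} \approx -0.34375$)
$Z \left(j - 37\right) = 18 \left(- \frac{11}{32} - 37\right) = 18 \left(- \frac{1195}{32}\right) = - \frac{10755}{16}$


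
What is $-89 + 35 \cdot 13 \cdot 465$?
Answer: $211486$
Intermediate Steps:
$-89 + 35 \cdot 13 \cdot 465 = -89 + 455 \cdot 465 = -89 + 211575 = 211486$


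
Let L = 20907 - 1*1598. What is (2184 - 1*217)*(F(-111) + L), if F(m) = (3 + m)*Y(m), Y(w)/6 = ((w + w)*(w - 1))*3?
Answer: -95038175869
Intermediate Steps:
Y(w) = 36*w*(-1 + w) (Y(w) = 6*(((w + w)*(w - 1))*3) = 6*(((2*w)*(-1 + w))*3) = 6*((2*w*(-1 + w))*3) = 6*(6*w*(-1 + w)) = 36*w*(-1 + w))
F(m) = 36*m*(-1 + m)*(3 + m) (F(m) = (3 + m)*(36*m*(-1 + m)) = 36*m*(-1 + m)*(3 + m))
L = 19309 (L = 20907 - 1598 = 19309)
(2184 - 1*217)*(F(-111) + L) = (2184 - 1*217)*(36*(-111)*(-1 - 111)*(3 - 111) + 19309) = (2184 - 217)*(36*(-111)*(-112)*(-108) + 19309) = 1967*(-48335616 + 19309) = 1967*(-48316307) = -95038175869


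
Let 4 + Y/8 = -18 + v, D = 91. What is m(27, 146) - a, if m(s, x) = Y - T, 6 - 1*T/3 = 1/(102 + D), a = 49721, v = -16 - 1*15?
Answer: -9681456/193 ≈ -50163.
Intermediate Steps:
v = -31 (v = -16 - 15 = -31)
T = 3471/193 (T = 18 - 3/(102 + 91) = 18 - 3/193 = 3471/193 ≈ 17.984)
Y = -424 (Y = -32 + 8*(-18 - 31) = -32 + 8*(-49) = -32 - 392 = -424)
m(s, x) = -85303/193 (m(s, x) = -424 - 1*3471/193 = -424 - 3471/193 = -85303/193)
m(27, 146) - a = -85303/193 - 1*49721 = -85303/193 - 49721 = -9681456/193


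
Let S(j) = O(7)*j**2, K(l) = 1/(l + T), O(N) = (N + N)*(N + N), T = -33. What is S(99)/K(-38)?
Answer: -136390716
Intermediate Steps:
O(N) = 4*N**2 (O(N) = (2*N)*(2*N) = 4*N**2)
K(l) = 1/(-33 + l) (K(l) = 1/(l - 33) = 1/(-33 + l))
S(j) = 196*j**2 (S(j) = (4*7**2)*j**2 = (4*49)*j**2 = 196*j**2)
S(99)/K(-38) = (196*99**2)/(1/(-33 - 38)) = (196*9801)/(1/(-71)) = 1920996/(-1/71) = 1920996*(-71) = -136390716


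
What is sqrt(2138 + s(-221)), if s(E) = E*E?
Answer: sqrt(50979) ≈ 225.79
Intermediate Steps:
s(E) = E**2
sqrt(2138 + s(-221)) = sqrt(2138 + (-221)**2) = sqrt(2138 + 48841) = sqrt(50979)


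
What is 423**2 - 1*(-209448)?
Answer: 388377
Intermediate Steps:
423**2 - 1*(-209448) = 178929 + 209448 = 388377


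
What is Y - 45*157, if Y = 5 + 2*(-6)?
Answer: -7072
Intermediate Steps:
Y = -7 (Y = 5 - 12 = -7)
Y - 45*157 = -7 - 45*157 = -7 - 7065 = -7072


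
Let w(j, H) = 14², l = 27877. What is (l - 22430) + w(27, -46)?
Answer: 5643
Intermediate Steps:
w(j, H) = 196
(l - 22430) + w(27, -46) = (27877 - 22430) + 196 = 5447 + 196 = 5643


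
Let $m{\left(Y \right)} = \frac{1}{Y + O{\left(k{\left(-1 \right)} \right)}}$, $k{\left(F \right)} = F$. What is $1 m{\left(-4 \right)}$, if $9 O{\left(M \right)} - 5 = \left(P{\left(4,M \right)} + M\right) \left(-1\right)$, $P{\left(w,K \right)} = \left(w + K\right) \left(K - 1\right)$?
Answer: $- \frac{3}{8} \approx -0.375$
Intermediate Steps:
$P{\left(w,K \right)} = \left(-1 + K\right) \left(K + w\right)$ ($P{\left(w,K \right)} = \left(K + w\right) \left(-1 + K\right) = \left(-1 + K\right) \left(K + w\right)$)
$O{\left(M \right)} = 1 - \frac{4 M}{9} - \frac{M^{2}}{9}$ ($O{\left(M \right)} = \frac{5}{9} + \frac{\left(\left(M^{2} - M - 4 + M 4\right) + M\right) \left(-1\right)}{9} = \frac{5}{9} + \frac{\left(\left(M^{2} - M - 4 + 4 M\right) + M\right) \left(-1\right)}{9} = \frac{5}{9} + \frac{\left(\left(-4 + M^{2} + 3 M\right) + M\right) \left(-1\right)}{9} = \frac{5}{9} + \frac{\left(-4 + M^{2} + 4 M\right) \left(-1\right)}{9} = \frac{5}{9} + \frac{4 - M^{2} - 4 M}{9} = \frac{5}{9} - \left(- \frac{4}{9} + \frac{M^{2}}{9} + \frac{4 M}{9}\right) = 1 - \frac{4 M}{9} - \frac{M^{2}}{9}$)
$m{\left(Y \right)} = \frac{1}{\frac{4}{3} + Y}$ ($m{\left(Y \right)} = \frac{1}{Y - \left(- \frac{13}{9} + \frac{1}{9}\right)} = \frac{1}{Y + \left(1 + \frac{4}{9} - \frac{1}{9}\right)} = \frac{1}{Y + \frac{4}{3}} = \frac{1}{\frac{4}{3} + Y}$)
$1 m{\left(-4 \right)} = 1 \frac{3}{4 + 3 \left(-4\right)} = 1 \frac{3}{4 - 12} = 1 \frac{3}{-8} = 1 \cdot 3 \left(- \frac{1}{8}\right) = 1 \left(- \frac{3}{8}\right) = - \frac{3}{8}$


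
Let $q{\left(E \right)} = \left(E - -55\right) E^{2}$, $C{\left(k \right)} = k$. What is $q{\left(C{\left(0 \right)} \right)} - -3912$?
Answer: $3912$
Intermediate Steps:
$q{\left(E \right)} = E^{2} \left(55 + E\right)$ ($q{\left(E \right)} = \left(E + 55\right) E^{2} = \left(55 + E\right) E^{2} = E^{2} \left(55 + E\right)$)
$q{\left(C{\left(0 \right)} \right)} - -3912 = 0^{2} \left(55 + 0\right) - -3912 = 0 \cdot 55 + 3912 = 0 + 3912 = 3912$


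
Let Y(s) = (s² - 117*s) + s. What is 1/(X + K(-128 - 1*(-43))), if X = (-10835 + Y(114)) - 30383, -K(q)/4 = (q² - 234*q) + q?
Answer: -1/149566 ≈ -6.6860e-6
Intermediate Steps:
K(q) = -4*q² + 932*q (K(q) = -4*((q² - 234*q) + q) = -4*(q² - 233*q) = -4*q² + 932*q)
Y(s) = s² - 116*s
X = -41446 (X = (-10835 + 114*(-116 + 114)) - 30383 = (-10835 + 114*(-2)) - 30383 = (-10835 - 228) - 30383 = -11063 - 30383 = -41446)
1/(X + K(-128 - 1*(-43))) = 1/(-41446 + 4*(-128 - 1*(-43))*(233 - (-128 - 1*(-43)))) = 1/(-41446 + 4*(-128 + 43)*(233 - (-128 + 43))) = 1/(-41446 + 4*(-85)*(233 - 1*(-85))) = 1/(-41446 + 4*(-85)*(233 + 85)) = 1/(-41446 + 4*(-85)*318) = 1/(-41446 - 108120) = 1/(-149566) = -1/149566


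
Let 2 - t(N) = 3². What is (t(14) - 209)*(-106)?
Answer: 22896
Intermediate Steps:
t(N) = -7 (t(N) = 2 - 1*3² = 2 - 1*9 = 2 - 9 = -7)
(t(14) - 209)*(-106) = (-7 - 209)*(-106) = -216*(-106) = 22896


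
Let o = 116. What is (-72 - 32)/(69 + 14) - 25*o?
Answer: -240804/83 ≈ -2901.3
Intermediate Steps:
(-72 - 32)/(69 + 14) - 25*o = (-72 - 32)/(69 + 14) - 25*116 = -104/83 - 2900 = -240804/83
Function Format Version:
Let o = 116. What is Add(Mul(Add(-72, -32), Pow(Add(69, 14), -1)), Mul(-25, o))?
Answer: Rational(-240804, 83) ≈ -2901.3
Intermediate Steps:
Add(Mul(Add(-72, -32), Pow(Add(69, 14), -1)), Mul(-25, o)) = Add(Mul(Add(-72, -32), Pow(Add(69, 14), -1)), Mul(-25, 116)) = Add(Mul(-104, Pow(83, -1)), -2900) = Add(Mul(-104, Rational(1, 83)), -2900) = Add(Rational(-104, 83), -2900) = Rational(-240804, 83)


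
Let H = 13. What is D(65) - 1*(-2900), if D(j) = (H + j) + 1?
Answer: 2979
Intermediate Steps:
D(j) = 14 + j (D(j) = (13 + j) + 1 = 14 + j)
D(65) - 1*(-2900) = (14 + 65) - 1*(-2900) = 79 + 2900 = 2979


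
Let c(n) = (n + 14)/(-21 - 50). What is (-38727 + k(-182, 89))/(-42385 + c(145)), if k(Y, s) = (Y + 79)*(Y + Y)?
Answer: 87685/3009494 ≈ 0.029136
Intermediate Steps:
c(n) = -14/71 - n/71 (c(n) = (14 + n)/(-71) = (14 + n)*(-1/71) = -14/71 - n/71)
k(Y, s) = 2*Y*(79 + Y) (k(Y, s) = (79 + Y)*(2*Y) = 2*Y*(79 + Y))
(-38727 + k(-182, 89))/(-42385 + c(145)) = (-38727 + 2*(-182)*(79 - 182))/(-42385 + (-14/71 - 1/71*145)) = (-38727 + 2*(-182)*(-103))/(-42385 + (-14/71 - 145/71)) = (-38727 + 37492)/(-42385 - 159/71) = -1235/(-3009494/71) = -1235*(-71/3009494) = 87685/3009494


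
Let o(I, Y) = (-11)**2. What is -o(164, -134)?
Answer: -121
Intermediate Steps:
o(I, Y) = 121
-o(164, -134) = -1*121 = -121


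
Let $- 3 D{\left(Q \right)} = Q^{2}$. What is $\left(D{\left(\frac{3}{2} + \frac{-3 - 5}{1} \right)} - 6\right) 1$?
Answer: $- \frac{241}{12} \approx -20.083$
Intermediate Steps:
$D{\left(Q \right)} = - \frac{Q^{2}}{3}$
$\left(D{\left(\frac{3}{2} + \frac{-3 - 5}{1} \right)} - 6\right) 1 = \left(- \frac{\left(\frac{3}{2} + \frac{-3 - 5}{1}\right)^{2}}{3} - 6\right) 1 = \left(- \frac{\left(3 \cdot \frac{1}{2} - 8\right)^{2}}{3} - 6\right) 1 = \left(- \frac{\left(\frac{3}{2} - 8\right)^{2}}{3} - 6\right) 1 = \left(- \frac{\left(- \frac{13}{2}\right)^{2}}{3} - 6\right) 1 = \left(\left(- \frac{1}{3}\right) \frac{169}{4} - 6\right) 1 = \left(- \frac{169}{12} - 6\right) 1 = \left(- \frac{241}{12}\right) 1 = - \frac{241}{12}$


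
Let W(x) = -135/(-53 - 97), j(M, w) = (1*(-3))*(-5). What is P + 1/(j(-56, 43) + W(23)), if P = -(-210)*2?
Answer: 66790/159 ≈ 420.06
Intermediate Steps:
j(M, w) = 15 (j(M, w) = -3*(-5) = 15)
W(x) = 9/10 (W(x) = -135/(-150) = -135*(-1/150) = 9/10)
P = 420 (P = -30*(-7)*2 = 210*2 = 420)
P + 1/(j(-56, 43) + W(23)) = 420 + 1/(15 + 9/10) = 420 + 1/(159/10) = 420 + 10/159 = 66790/159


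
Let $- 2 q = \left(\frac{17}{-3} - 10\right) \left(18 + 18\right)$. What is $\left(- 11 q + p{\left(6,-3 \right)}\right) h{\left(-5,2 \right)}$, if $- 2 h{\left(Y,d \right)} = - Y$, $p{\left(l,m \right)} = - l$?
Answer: $7770$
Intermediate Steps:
$h{\left(Y,d \right)} = \frac{Y}{2}$ ($h{\left(Y,d \right)} = - \frac{\left(-1\right) Y}{2} = \frac{Y}{2}$)
$q = 282$ ($q = - \frac{\left(\frac{17}{-3} - 10\right) \left(18 + 18\right)}{2} = - \frac{\left(17 \left(- \frac{1}{3}\right) - 10\right) 36}{2} = - \frac{\left(- \frac{17}{3} - 10\right) 36}{2} = - \frac{\left(- \frac{47}{3}\right) 36}{2} = \left(- \frac{1}{2}\right) \left(-564\right) = 282$)
$\left(- 11 q + p{\left(6,-3 \right)}\right) h{\left(-5,2 \right)} = \left(\left(-11\right) 282 - 6\right) \frac{1}{2} \left(-5\right) = \left(-3102 - 6\right) \left(- \frac{5}{2}\right) = \left(-3108\right) \left(- \frac{5}{2}\right) = 7770$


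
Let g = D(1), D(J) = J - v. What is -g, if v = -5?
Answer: -6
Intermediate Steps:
D(J) = 5 + J (D(J) = J - 1*(-5) = J + 5 = 5 + J)
g = 6 (g = 5 + 1 = 6)
-g = -1*6 = -6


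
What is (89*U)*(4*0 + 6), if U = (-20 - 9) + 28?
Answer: -534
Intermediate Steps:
U = -1 (U = -29 + 28 = -1)
(89*U)*(4*0 + 6) = (89*(-1))*(4*0 + 6) = -89*(0 + 6) = -89*6 = -534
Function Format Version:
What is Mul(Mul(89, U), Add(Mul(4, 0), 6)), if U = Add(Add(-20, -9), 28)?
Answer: -534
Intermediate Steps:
U = -1 (U = Add(-29, 28) = -1)
Mul(Mul(89, U), Add(Mul(4, 0), 6)) = Mul(Mul(89, -1), Add(Mul(4, 0), 6)) = Mul(-89, Add(0, 6)) = Mul(-89, 6) = -534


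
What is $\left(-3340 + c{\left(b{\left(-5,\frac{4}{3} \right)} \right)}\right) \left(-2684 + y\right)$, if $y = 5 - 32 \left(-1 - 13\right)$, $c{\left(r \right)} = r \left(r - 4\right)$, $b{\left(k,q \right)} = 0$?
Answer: $7451540$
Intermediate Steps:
$c{\left(r \right)} = r \left(-4 + r\right)$
$y = 453$ ($y = 5 - 32 \left(-1 - 13\right) = 5 - -448 = 5 + 448 = 453$)
$\left(-3340 + c{\left(b{\left(-5,\frac{4}{3} \right)} \right)}\right) \left(-2684 + y\right) = \left(-3340 + 0 \left(-4 + 0\right)\right) \left(-2684 + 453\right) = \left(-3340 + 0 \left(-4\right)\right) \left(-2231\right) = \left(-3340 + 0\right) \left(-2231\right) = \left(-3340\right) \left(-2231\right) = 7451540$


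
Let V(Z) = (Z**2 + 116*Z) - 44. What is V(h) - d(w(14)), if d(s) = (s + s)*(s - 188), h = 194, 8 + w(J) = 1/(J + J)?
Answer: 22334031/392 ≈ 56975.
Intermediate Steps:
w(J) = -8 + 1/(2*J) (w(J) = -8 + 1/(J + J) = -8 + 1/(2*J))
V(Z) = -44 + Z**2 + 116*Z
d(s) = 2*s*(-188 + s) (d(s) = (2*s)*(-188 + s) = 2*s*(-188 + s))
V(h) - d(w(14)) = (-44 + 194**2 + 116*194) - 2*(-8 + (1/2)/14)*(-188 + (-8 + (1/2)/14)) = (-44 + 37636 + 22504) - 2*(-8 + (1/2)*(1/14))*(-188 + (-8 + (1/2)*(1/14))) = 60096 - 2*(-8 + 1/28)*(-188 + (-8 + 1/28)) = 60096 - 2*(-223)*(-188 - 223/28)/28 = 60096 - 2*(-223)*(-5487)/(28*28) = 60096 - 1*1223601/392 = 60096 - 1223601/392 = 22334031/392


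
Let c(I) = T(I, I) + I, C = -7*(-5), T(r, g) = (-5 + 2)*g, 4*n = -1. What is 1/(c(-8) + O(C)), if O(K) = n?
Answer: 4/63 ≈ 0.063492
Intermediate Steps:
n = -1/4 (n = (1/4)*(-1) = -1/4 ≈ -0.25000)
T(r, g) = -3*g
C = 35
O(K) = -1/4
c(I) = -2*I (c(I) = -3*I + I = -2*I)
1/(c(-8) + O(C)) = 1/(-2*(-8) - 1/4) = 1/(16 - 1/4) = 1/(63/4) = 4/63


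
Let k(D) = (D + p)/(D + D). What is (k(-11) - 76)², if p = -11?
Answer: 5625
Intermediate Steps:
k(D) = (-11 + D)/(2*D) (k(D) = (D - 11)/(D + D) = (-11 + D)/((2*D)) = (-11 + D)*(1/(2*D)) = (-11 + D)/(2*D))
(k(-11) - 76)² = ((½)*(-11 - 11)/(-11) - 76)² = ((½)*(-1/11)*(-22) - 76)² = (1 - 76)² = (-75)² = 5625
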